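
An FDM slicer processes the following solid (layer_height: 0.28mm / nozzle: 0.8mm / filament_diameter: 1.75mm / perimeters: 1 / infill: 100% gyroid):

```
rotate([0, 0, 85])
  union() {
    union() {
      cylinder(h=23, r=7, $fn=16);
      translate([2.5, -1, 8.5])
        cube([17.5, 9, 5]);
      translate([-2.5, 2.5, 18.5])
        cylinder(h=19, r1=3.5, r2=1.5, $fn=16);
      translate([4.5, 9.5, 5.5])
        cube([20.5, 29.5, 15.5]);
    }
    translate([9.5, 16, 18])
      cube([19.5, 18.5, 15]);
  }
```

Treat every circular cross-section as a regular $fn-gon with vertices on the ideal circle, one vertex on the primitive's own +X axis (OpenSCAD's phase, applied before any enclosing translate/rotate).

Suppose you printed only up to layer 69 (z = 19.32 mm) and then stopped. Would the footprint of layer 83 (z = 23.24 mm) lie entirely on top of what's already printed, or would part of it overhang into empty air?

Compare the two slices. At z = 19.32: the r=7 cylinder contributes a regular 16-gon of circumradius 7 (area = (16/2)·7.000²·sin(360°/16) = 150.01 mm²); the cube at (2.5, -1) is absent (z outside [8.5, 13.5]); the cone at (-2.5, 2.5) contributes a regular 16-gon of circumradius 3.414 (interpolated between r1=3.5 and r2=1.5 at t=0.043) (area = (16/2)·3.414²·sin(360°/16) = 35.68 mm²); the 20.5×29.5 cube at (4.5, 9.5) contributes its full rectangle (area 604.75 mm²); Taking the union: the regions partially overlap — summed areas 790.44 mm² minus the doubly-counted overlap 35.68 mm² gives 754.76 mm² — area = 754.76 mm²; the 19.5×18.5 cube at (9.5, 16) contributes its full rectangle (area 360.75 mm²); Merging all regions: the regions partially overlap — summed areas 1115.51 mm² minus the doubly-counted overlap 286.75 mm² gives 828.76 mm² — area = 828.76 mm²; (rotated 85° about Z; rotation is an isometry so areas/perimeters/island counts are preserved). At z = 23.24: the cylinder is absent (z outside [0, 23]); the cube at (2.5, -1) is not intersected at this z (z outside [8.5, 13.5]); the cone at (-2.5, 2.5) (r1=3.5→r2=1.5) has section circumradius 3.001 here — a regular 16-gon (area = (16/2)·3.001²·sin(360°/16) = 27.57 mm²); the cube at (4.5, 9.5) is absent (z outside [5.5, 21]); Taking the union: only the cone at (-2.5, 2.5) is present, so the union is just that shape — area = 27.57 mm²; the cube at (9.5, 16) is present — its section is the full 19.5×18.5 rectangle (area 360.75 mm²); Combining (union): the 2 present regions are separate (no shared area or edge), so areas and boundary lengths simply add and each stays a separate island — area = 388.32 mm²; (whole slice rotated 85° about Z — lengths, areas and connectivity unchanged). Checking containment: the cross-section at z = 23.24 is a subset of the cross-section at z = 19.32.

entirely on top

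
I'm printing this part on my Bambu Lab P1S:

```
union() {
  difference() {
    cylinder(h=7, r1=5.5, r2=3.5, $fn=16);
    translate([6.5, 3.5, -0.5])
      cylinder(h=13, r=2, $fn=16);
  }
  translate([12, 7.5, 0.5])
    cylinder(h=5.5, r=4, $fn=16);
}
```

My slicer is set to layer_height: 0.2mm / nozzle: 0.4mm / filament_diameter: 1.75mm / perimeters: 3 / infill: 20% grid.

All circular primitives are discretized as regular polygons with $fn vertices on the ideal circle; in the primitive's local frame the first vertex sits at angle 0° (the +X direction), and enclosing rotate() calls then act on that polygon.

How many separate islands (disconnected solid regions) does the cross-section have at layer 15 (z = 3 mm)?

At z = 3 mm: the cone contributes a regular 16-gon of circumradius 4.643 (interpolated between r1=5.5 and r2=3.5 at t=0.429); the r=2 cylinder at (6.5, 3.5) contributes a regular 16-gon of circumradius 2; After the difference (first − rest): starting from the cone, the r=2 cylinder at (6.5, 3.5) misses the remaining region (no effect) — 1 connected region; the r=4 cylinder at (12, 7.5) contributes a regular 16-gon of circumradius 4; Taking the union: the 2 present regions are separate (no shared area or edge), so areas and boundary lengths simply add and each stays a separate island — 2 connected regions. Overall, the cross-section has 2 separate islands. Island count = 2.

2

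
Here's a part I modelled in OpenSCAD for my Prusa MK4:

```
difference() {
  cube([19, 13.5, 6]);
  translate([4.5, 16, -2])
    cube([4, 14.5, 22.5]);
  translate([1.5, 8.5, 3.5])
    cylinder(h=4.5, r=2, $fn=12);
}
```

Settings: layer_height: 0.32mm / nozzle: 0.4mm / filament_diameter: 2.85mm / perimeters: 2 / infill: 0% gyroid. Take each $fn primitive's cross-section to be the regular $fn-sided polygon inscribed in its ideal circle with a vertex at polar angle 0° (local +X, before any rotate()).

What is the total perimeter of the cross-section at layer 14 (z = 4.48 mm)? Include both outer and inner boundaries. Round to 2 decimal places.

At z = 4.48 mm: the 19×13.5 cube contributes its full rectangle (perimeter 65.00 mm); the cube at (4.5, 16) (footprint 4×14.5) is included at this height (perimeter 37.00 mm); the cylinder at (1.5, 8.5): section is a regular 12-gon, circumradius r=2 (perimeter = 2·12·2.000·sin(180°/12) = 12.42 mm); Subtracting the remaining from the first: starting from the 19×13.5 cube, the 4×14.5 cube at (4.5, 16) misses the remaining region (no effect); the r=2 cylinder at (1.5, 8.5) partially overlaps it — only the 11.21 mm² overlap (of its 12.00 mm²) is removed, clipping the outline — boundary = 72.23 mm. Overall, the cross-section is a single solid region. Total boundary length (outer) = 72.23 mm.

72.23 mm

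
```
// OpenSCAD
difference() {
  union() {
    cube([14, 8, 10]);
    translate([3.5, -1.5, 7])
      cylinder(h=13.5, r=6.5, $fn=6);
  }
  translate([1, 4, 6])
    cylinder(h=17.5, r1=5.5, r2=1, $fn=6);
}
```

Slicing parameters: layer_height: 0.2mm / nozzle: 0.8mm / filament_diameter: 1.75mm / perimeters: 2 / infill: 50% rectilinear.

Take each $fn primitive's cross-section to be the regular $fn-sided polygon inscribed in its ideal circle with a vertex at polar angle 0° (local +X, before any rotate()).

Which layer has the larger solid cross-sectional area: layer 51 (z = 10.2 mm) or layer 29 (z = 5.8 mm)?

layer 29 (z = 5.8 mm)

Layer 51 (z = 10.2): the cube does not reach this height (z outside [0, 10]); the cylinder at (3.5, -1.5): section is a regular 6-gon, circumradius r=6.5 (area = (6/2)·6.500²·sin(360°/6) = 109.77 mm²); Combining (union): only the r=6.5 cylinder at (3.5, -1.5) is present, so the union is just that shape — area = 109.77 mm²; the cone at (1, 4) contributes a regular 6-gon of circumradius 4.420 (interpolated between r1=5.5 and r2=1 at t=0.240) (area = (6/2)·4.420²·sin(360°/6) = 50.76 mm²); Taking the first minus the rest: starting from that combined region (109.77 mm²), the cone at (1, 4) partially overlaps it — only the 20.45 mm² overlap (of its 50.76 mm²) is removed, clipping the outline — area = 89.32 mm². So its area = 89.32 mm². Layer 29 (z = 5.8): the cube is present — its section is the full 14×8 rectangle (area 112.00 mm²); the cylinder at (3.5, -1.5) does not reach this height (z outside [7, 20.5]); Taking the union: only the 14×8 cube is present, so the union is just that shape — area = 112.00 mm²; the cone at (1, 4) does not reach this height (z outside [6, 23.5]); Subtracting the remaining from the first: none of the subtracted shapes is present at this height, so the result so far is unchanged — area = 112.00 mm². So its area = 112.00 mm². Layer 29 is larger (112.00 vs 89.32 mm²).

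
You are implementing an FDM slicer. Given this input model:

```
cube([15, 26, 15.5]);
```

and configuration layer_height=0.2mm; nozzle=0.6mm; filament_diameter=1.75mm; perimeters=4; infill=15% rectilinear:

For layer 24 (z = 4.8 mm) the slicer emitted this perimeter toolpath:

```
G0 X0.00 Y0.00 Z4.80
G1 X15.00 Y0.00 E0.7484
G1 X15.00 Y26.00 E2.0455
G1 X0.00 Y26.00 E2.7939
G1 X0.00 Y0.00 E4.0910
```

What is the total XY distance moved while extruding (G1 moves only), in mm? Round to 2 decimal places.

82.00 mm

Sum the Euclidean lengths of each G1 segment: total = 82.00 mm.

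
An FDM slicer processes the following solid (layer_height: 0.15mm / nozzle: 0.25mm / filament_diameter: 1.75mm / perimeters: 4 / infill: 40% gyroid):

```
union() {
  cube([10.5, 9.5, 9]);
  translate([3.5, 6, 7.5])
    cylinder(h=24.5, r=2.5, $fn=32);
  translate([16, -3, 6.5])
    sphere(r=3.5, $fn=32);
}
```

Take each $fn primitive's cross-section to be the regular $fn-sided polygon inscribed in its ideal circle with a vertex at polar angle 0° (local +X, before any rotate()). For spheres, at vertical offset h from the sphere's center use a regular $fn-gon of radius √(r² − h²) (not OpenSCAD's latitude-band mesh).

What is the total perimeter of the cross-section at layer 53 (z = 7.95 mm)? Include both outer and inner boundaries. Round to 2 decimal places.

59.98 mm

At z = 7.95 mm: the 10.5×9.5 cube contributes its full rectangle (perimeter 40.00 mm); the cylinder at (3.5, 6): section is a regular 32-gon, circumradius r=2.5 (perimeter = 2·32·2.500·sin(180°/32) = 15.68 mm); the r=3.5 sphere at (16, -3) slices to a regular 32-gon of circumradius 3.186 (√(r²−h²) with h=1.45 from center) (perimeter = 2·32·3.186·sin(180°/32) = 19.98 mm); Merging all regions: the regions partially overlap (shared area 19.51 mm²), so the edge portions inside another operand are dropped and the merged outline is re-measured after clipping — boundary = 59.98 mm. Overall, the cross-section has 2 separate islands. Total boundary length (outer) = 59.98 mm.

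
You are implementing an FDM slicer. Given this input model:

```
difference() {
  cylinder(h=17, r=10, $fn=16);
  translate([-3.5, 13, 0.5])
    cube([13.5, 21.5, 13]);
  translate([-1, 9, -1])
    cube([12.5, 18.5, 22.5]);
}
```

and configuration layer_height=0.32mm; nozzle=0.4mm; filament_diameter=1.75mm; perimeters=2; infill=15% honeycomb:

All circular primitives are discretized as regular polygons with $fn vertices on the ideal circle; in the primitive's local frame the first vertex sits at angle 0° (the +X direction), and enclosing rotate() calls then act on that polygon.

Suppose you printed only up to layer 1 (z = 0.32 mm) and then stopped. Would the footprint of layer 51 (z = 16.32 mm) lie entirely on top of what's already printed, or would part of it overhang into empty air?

entirely on top

Compare the two slices. At z = 0.32: the cylinder: section is a regular 16-gon, circumradius r=10 (area = (16/2)·10.000²·sin(360°/16) = 306.15 mm²); the cube at (-3.5, 13) is not intersected at this z (z outside [0.5, 13.5]); the cube at (-1, 9) is present — its section is the full 12.5×18.5 rectangle (area 231.25 mm²); Subtracting the remaining from the first: starting from the r=10 cylinder (306.15 mm²), the 12.5×18.5 cube at (-1, 9) partially overlaps it — only the 3.31 mm² overlap (of its 231.25 mm²) is removed, clipping the outline — area = 302.83 mm². At z = 16.32: the r=10 cylinder contributes a regular 16-gon of circumradius 10 (area = (16/2)·10.000²·sin(360°/16) = 306.15 mm²); the cube at (-3.5, 13) does not reach this height (z outside [0.5, 13.5]); the 12.5×18.5 cube at (-1, 9) contributes its full rectangle (area 231.25 mm²); Taking the first minus the rest: starting from the r=10 cylinder (306.15 mm²), the 12.5×18.5 cube at (-1, 9) partially overlaps it — only the 3.31 mm² overlap (of its 231.25 mm²) is removed, clipping the outline — area = 302.83 mm². Checking containment: the cross-section at z = 16.32 is a subset of the cross-section at z = 0.32.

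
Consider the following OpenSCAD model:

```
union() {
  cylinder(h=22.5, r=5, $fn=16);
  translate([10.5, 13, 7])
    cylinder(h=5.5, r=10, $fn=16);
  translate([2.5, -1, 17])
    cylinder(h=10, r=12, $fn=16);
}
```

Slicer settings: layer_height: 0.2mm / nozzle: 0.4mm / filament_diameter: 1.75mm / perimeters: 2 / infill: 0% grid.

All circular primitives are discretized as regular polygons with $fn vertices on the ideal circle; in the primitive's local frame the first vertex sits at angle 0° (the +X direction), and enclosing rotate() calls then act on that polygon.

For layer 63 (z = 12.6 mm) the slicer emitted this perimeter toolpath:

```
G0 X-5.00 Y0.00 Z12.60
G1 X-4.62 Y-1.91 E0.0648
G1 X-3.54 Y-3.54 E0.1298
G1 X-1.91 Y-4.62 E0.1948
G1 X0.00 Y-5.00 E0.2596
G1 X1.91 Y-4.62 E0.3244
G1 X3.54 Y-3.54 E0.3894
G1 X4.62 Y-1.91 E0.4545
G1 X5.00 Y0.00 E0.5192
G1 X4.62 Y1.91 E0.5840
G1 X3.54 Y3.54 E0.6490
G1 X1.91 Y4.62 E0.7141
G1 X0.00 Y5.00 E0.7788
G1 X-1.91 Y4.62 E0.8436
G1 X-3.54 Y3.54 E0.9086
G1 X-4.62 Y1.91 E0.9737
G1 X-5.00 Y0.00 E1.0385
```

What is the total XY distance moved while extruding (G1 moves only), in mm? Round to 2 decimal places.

31.22 mm

Sum the Euclidean lengths of each G1 segment: total = 31.22 mm.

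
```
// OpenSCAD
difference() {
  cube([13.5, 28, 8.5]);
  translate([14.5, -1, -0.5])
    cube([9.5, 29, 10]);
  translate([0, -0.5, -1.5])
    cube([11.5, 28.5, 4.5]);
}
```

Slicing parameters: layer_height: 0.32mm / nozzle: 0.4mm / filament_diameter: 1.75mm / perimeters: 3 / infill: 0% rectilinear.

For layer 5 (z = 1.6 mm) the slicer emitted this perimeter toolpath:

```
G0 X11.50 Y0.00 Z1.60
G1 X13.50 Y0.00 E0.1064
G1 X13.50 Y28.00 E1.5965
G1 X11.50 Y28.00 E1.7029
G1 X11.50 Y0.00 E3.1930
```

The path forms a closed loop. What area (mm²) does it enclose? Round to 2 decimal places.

56.00 mm²

Apply the shoelace formula to the sequence of (X, Y) vertices; enclosed area = 56.00 mm².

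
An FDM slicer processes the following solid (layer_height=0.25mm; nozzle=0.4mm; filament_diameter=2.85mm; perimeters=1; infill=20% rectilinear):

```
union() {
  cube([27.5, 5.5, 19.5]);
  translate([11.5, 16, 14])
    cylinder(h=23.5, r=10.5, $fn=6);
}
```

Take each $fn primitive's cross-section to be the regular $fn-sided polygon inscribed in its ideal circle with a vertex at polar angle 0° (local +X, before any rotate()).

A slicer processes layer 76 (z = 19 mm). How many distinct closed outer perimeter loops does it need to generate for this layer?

At z = 19 mm: the 27.5×5.5 cube contributes its full rectangle; the r=10.5 cylinder at (11.5, 16) gives a regular 6-gon of circumradius 10.5 (constant along its height); Taking the union: the 2 present regions are separate (no shared area or edge), so areas and boundary lengths simply add and each stays a separate island — 2 connected regions. The result has 2 disconnected regions.

2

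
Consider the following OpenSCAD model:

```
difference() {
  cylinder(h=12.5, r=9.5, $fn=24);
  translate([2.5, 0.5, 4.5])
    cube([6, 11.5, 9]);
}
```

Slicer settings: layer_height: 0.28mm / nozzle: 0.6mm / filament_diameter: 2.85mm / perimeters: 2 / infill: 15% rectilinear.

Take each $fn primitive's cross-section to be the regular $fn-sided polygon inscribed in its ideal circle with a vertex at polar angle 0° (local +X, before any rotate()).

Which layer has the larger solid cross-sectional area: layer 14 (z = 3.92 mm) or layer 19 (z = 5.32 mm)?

layer 14 (z = 3.92 mm)

Layer 14 (z = 3.92): the cylinder: section is a regular 24-gon, circumradius r=9.5 (area = (24/2)·9.500²·sin(360°/24) = 280.30 mm²); the cube at (2.5, 0.5) is absent (z outside [4.5, 13.5]); Taking the first minus the rest: none of the subtracted shapes is present at this height, so the r=9.5 cylinder is unchanged — area = 280.30 mm². So its area = 280.30 mm². Layer 19 (z = 5.32): the r=9.5 cylinder gives a regular 24-gon of circumradius 9.5 (constant along its height) (area = (24/2)·9.500²·sin(360°/24) = 280.30 mm²); the cube at (2.5, 0.5) is present — its section is the full 6×11.5 rectangle (area 69.00 mm²); After the difference (first − rest): starting from the r=9.5 cylinder (280.30 mm²), the 6×11.5 cube at (2.5, 0.5) partially overlaps it — only the 41.12 mm² overlap (of its 69.00 mm²) is removed, clipping the outline — area = 239.18 mm². So its area = 239.18 mm². Layer 14 is larger (280.30 vs 239.18 mm²).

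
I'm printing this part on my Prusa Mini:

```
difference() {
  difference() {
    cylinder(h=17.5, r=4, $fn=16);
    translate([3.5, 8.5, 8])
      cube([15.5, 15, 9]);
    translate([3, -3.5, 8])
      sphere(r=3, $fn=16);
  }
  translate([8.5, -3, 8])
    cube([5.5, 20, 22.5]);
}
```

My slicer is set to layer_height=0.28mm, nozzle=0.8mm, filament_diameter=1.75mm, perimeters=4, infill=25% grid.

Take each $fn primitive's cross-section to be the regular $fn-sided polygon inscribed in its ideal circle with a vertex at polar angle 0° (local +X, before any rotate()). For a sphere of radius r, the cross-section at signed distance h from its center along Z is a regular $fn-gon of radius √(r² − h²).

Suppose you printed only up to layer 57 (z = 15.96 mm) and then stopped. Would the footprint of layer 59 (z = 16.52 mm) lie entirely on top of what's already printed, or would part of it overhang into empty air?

entirely on top

Compare the two slices. At z = 15.96: the cylinder: section is a regular 16-gon, circumradius r=4 (area = (16/2)·4.000²·sin(360°/16) = 48.98 mm²); the cube at (3.5, 8.5) (footprint 15.5×15) is included at this height (area 232.50 mm²); the sphere at (3, -3.5) is not intersected at this z (|z−center|=7.960 > r=3); Taking the first minus the rest: starting from the r=4 cylinder (48.98 mm²), the 15.5×15 cube at (3.5, 8.5) misses the remaining region (no effect) — area = 48.98 mm²; the 5.5×20 cube at (8.5, -3) contributes its full rectangle (area 110.00 mm²); Subtracting the remaining from the first: starting from the result so far (48.98 mm²), the 5.5×20 cube at (8.5, -3) misses the remaining region (no effect) — area = 48.98 mm². At z = 16.52: the r=4 cylinder contributes a regular 16-gon of circumradius 4 (area = (16/2)·4.000²·sin(360°/16) = 48.98 mm²); the cube at (3.5, 8.5) (footprint 15.5×15) is included at this height (area 232.50 mm²); the sphere at (3, -3.5) is absent (|z−center|=8.520 > r=3); After the difference (first − rest): starting from the r=4 cylinder (48.98 mm²), the 15.5×15 cube at (3.5, 8.5) misses the remaining region (no effect) — area = 48.98 mm²; the cube at (8.5, -3) (footprint 5.5×20) is included at this height (area 110.00 mm²); After the difference (first − rest): starting from that combined region (48.98 mm²), the 5.5×20 cube at (8.5, -3) misses the remaining region (no effect) — area = 48.98 mm². Checking containment: the cross-section at z = 16.52 is a subset of the cross-section at z = 15.96.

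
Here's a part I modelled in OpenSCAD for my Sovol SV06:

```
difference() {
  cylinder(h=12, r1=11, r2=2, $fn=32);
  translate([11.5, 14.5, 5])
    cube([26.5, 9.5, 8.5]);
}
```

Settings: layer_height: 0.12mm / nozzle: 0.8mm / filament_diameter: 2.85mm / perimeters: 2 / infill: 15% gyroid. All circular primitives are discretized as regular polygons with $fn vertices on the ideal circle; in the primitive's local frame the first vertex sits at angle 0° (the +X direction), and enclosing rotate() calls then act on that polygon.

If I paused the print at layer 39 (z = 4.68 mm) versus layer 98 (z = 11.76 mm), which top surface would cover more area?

layer 39 (z = 4.68 mm)

Layer 39 (z = 4.68): the cone (r1=11→r2=2) has section circumradius 7.490 here — a regular 32-gon (area = (32/2)·7.490²·sin(360°/32) = 175.11 mm²); the cube at (11.5, 14.5) is not intersected at this z (z outside [5, 13.5]); After the difference (first − rest): none of the subtracted shapes is present at this height, so the cone is unchanged — area = 175.11 mm². So its area = 175.11 mm². Layer 98 (z = 11.76): the cone: at t=0.980 of its height the radius interpolates to r₁+(r₂−r₁)t = 2.180, giving a regular 32-gon of that circumradius (area = (32/2)·2.180²·sin(360°/32) = 14.83 mm²); the cube at (11.5, 14.5) (footprint 26.5×9.5) is included at this height (area 251.75 mm²); Taking the first minus the rest: starting from the cone (14.83 mm²), the 26.5×9.5 cube at (11.5, 14.5) misses the remaining region (no effect) — area = 14.83 mm². So its area = 14.83 mm². Layer 39 is larger (175.11 vs 14.83 mm²).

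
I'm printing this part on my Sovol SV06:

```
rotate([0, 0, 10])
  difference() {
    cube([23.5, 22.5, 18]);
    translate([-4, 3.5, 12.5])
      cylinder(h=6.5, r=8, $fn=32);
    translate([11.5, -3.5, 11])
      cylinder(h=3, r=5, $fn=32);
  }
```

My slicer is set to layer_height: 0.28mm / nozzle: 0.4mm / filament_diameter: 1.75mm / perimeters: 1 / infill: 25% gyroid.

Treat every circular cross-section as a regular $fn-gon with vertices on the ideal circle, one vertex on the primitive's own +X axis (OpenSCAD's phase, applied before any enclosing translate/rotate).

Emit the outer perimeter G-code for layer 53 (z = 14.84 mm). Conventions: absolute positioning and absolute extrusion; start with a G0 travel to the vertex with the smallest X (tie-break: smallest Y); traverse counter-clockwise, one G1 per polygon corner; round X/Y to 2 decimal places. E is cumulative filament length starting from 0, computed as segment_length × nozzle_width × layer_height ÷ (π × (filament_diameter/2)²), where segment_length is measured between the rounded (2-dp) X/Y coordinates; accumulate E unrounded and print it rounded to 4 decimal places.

At z = 14.84 mm: the 23.5×22.5 cube contributes its full rectangle; the r=8 cylinder at (-4, 3.5) gives a regular 32-gon of circumradius 8 (constant along its height); the cylinder at (11.5, -3.5) does not reach this height (z outside [11, 14]); Subtracting the remaining from the first: starting from the 23.5×22.5 cube, the r=8 cylinder at (-4, 3.5) partially overlaps it — only the 32.43 mm² overlap (of its 199.77 mm²) is removed, clipping the outline — 1 connected region; (whole slice rotated 10° about Z — lengths, areas and connectivity unchanged). The outline is a single polygon with 13 vertices. Extrusion per mm of travel: 0.4 × 0.28 / (π × 0.875²) = 0.046564. Accumulating E over each segment gives final E = 4.2109.

G0 X-3.91 Y22.16 Z14.84
G1 X-1.80 Y10.23 E0.5641
G1 X-1.33 Y10.07 E0.5873
G1 X0.04 Y9.31 E0.6602
G1 X1.23 Y8.28 E0.7335
G1 X2.20 Y7.05 E0.8064
G1 X2.91 Y5.65 E0.8795
G1 X3.33 Y4.14 E0.9525
G1 X3.45 Y2.58 E1.0254
G1 X3.26 Y1.02 E1.0985
G1 X3.11 Y0.55 E1.1215
G1 X23.14 Y4.08 E2.0686
G1 X19.24 Y26.24 E3.1163
G1 X-3.91 Y22.16 E4.2109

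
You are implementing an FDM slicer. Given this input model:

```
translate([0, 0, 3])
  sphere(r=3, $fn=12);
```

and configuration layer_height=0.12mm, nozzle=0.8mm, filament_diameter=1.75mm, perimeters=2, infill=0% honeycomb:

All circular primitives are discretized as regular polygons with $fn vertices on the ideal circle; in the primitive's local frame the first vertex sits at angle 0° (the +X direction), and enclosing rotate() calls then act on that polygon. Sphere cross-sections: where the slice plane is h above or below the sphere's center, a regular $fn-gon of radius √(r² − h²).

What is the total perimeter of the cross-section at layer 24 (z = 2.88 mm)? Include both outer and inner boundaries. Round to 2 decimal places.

At z = 2.88 mm: the sphere: section is a regular 12-gon, circumradius = √(r²−h²) = √(3²−0.12²) = 2.998 (perimeter = 2·12·2.998·sin(180°/12) = 18.62 mm). Overall, the cross-section is a single solid region. Total boundary length (outer) = 18.62 mm.

18.62 mm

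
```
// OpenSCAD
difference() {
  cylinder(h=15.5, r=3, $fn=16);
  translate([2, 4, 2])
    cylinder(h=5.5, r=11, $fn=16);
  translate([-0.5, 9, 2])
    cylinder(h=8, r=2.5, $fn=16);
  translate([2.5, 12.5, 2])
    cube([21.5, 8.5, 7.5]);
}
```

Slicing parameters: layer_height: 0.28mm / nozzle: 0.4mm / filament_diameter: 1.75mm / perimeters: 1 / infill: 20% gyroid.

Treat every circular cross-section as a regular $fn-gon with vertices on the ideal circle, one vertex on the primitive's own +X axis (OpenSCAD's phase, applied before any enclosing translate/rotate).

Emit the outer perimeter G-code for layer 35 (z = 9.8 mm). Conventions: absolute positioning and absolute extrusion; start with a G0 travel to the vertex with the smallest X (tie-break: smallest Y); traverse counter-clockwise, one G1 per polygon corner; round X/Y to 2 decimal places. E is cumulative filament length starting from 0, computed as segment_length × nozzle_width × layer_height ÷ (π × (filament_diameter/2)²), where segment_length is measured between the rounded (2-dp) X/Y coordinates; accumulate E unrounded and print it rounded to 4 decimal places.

G0 X-3.00 Y0.00 Z9.80
G1 X-2.77 Y-1.15 E0.0546
G1 X-2.12 Y-2.12 E0.1090
G1 X-1.15 Y-2.77 E0.1634
G1 X0.00 Y-3.00 E0.2180
G1 X1.15 Y-2.77 E0.2726
G1 X2.12 Y-2.12 E0.3269
G1 X2.77 Y-1.15 E0.3813
G1 X3.00 Y0.00 E0.4359
G1 X2.77 Y1.15 E0.4905
G1 X2.12 Y2.12 E0.5449
G1 X1.15 Y2.77 E0.5993
G1 X0.00 Y3.00 E0.6539
G1 X-1.15 Y2.77 E0.7085
G1 X-2.12 Y2.12 E0.7629
G1 X-2.77 Y1.15 E0.8172
G1 X-3.00 Y0.00 E0.8718

At z = 9.8 mm: the r=3 cylinder contributes a regular 16-gon of circumradius 3; the cylinder at (2, 4) is absent (z outside [2, 7.5]); the r=2.5 cylinder at (-0.5, 9) contributes a regular 16-gon of circumradius 2.5; the cube at (2.5, 12.5) is absent (z outside [2, 9.5]); Taking the first minus the rest: starting from the r=3 cylinder, the r=2.5 cylinder at (-0.5, 9) misses the remaining region (no effect) — 1 connected region. The outline is a single polygon with 16 vertices. Extrusion per mm of travel: 0.4 × 0.28 / (π × 0.875²) = 0.046564. Accumulating E over each segment gives final E = 0.8718.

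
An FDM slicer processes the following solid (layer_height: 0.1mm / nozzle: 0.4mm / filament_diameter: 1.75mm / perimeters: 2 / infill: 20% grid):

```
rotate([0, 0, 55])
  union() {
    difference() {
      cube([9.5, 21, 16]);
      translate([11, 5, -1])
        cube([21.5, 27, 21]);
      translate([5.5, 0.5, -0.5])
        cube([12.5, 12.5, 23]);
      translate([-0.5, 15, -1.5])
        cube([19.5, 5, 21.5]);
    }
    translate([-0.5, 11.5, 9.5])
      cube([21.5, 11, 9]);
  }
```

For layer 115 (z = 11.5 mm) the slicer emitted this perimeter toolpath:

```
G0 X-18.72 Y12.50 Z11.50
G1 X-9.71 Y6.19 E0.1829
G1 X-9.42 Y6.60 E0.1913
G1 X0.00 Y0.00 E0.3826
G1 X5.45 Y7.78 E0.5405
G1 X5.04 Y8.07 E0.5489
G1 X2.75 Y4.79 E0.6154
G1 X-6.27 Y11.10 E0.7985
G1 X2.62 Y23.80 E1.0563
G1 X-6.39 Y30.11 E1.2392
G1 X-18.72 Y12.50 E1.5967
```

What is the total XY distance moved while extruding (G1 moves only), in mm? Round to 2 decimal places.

96.01 mm

Sum the Euclidean lengths of each G1 segment: total = 96.01 mm.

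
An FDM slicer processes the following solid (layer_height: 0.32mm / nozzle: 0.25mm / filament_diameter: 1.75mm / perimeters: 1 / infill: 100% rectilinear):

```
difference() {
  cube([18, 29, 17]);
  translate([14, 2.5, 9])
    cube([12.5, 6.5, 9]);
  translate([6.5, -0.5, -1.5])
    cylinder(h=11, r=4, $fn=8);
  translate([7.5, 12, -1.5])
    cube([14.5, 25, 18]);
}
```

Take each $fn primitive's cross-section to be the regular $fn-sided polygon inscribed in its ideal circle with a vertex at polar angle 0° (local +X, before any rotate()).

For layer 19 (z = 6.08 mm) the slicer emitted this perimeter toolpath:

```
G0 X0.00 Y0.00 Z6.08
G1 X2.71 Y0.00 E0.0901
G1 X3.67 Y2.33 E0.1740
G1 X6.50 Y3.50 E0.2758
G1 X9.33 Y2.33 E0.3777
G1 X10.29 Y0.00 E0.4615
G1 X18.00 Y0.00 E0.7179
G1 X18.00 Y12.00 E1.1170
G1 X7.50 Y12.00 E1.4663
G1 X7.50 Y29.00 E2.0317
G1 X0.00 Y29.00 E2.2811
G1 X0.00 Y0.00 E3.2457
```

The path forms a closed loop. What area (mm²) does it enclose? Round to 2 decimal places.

Apply the shoelace formula to the sequence of (X, Y) vertices; enclosed area = 324.76 mm².

324.76 mm²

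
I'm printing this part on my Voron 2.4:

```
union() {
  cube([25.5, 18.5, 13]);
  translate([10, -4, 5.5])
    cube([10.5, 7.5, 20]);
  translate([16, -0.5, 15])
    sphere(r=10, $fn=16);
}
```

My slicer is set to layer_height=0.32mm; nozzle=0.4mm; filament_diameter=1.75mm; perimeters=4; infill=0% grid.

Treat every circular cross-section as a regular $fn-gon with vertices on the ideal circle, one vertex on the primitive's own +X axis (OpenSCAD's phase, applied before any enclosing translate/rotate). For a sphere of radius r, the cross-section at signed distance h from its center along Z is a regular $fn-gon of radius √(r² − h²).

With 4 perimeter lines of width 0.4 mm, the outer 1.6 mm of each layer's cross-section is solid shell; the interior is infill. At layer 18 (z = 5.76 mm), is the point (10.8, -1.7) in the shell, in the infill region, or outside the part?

At z = 5.76 mm: the cube is present — its section is the full 25.5×18.5 rectangle; the cube at (10, -4) is present — its section is the full 10.5×7.5 rectangle; the r=10 sphere at (16, -0.5) contributes a regular 16-gon of circumradius √(10²−9.24²) = 3.824; Taking the union: the regions partially overlap (shared area 80.99 mm²), so overlapping operands fuse into one piece — 1 connected region. Overall, the cross-section is a single solid region. The nearest boundary edge runs (10.00, -4.00)→(10.00, 0.00); distance from the point to it = 0.80 mm. The point is inside the cross-section, 0.80 mm from the nearest boundary — within the 1.6 mm shell band (4 × 0.4).

shell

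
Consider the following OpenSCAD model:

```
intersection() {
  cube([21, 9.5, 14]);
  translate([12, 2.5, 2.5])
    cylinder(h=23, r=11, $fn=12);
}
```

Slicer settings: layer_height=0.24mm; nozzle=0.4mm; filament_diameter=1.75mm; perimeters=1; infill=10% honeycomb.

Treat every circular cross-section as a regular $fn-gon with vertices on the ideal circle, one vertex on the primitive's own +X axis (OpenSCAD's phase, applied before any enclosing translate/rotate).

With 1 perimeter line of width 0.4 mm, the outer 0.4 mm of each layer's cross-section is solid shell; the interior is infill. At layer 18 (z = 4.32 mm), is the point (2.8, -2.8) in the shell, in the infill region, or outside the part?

outside

At z = 4.32 mm: the cube (footprint 21×9.5) is included at this height; the cylinder at (12, 2.5): section is a regular 12-gon, circumradius r=11; After intersecting: the r=11 cylinder at (12, 2.5) partially overlaps the 21×9.5 cube; clipping to the common part keeps 181.30 mm² — 1 connected region. Overall, the cross-section is a single solid region. The nearest boundary edge runs (21.00, 0.00)→(1.67, 0.00); distance from the point to it = 2.80 mm. The point is not inside any of the regions above, so it lies outside the cross-section (2.80 mm from the nearest boundary).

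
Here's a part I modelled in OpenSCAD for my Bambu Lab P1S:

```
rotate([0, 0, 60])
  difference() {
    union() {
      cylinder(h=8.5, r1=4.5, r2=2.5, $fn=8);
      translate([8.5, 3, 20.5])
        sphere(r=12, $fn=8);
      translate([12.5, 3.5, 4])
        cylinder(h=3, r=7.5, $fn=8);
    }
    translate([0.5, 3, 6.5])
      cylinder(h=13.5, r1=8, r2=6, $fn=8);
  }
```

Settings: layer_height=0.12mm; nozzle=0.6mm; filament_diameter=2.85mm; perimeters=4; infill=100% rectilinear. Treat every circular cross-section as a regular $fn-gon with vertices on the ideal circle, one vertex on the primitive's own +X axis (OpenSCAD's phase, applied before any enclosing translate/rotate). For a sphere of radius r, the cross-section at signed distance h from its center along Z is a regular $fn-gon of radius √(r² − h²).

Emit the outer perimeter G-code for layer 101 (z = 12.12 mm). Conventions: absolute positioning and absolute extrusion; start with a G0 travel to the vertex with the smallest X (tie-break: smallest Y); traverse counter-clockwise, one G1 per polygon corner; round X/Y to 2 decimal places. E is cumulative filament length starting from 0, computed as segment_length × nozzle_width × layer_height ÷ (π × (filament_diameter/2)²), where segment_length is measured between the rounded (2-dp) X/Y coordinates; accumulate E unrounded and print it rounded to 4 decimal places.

At z = 12.12 mm: the cone does not reach this height (z outside [0, 8.5]); the r=12 sphere at (8.5, 3) contributes a regular 8-gon of circumradius √(12²−8.38²) = 8.589; the cylinder at (12.5, 3.5) is not intersected at this z (z outside [4, 7]); Combining (union): only the r=12 sphere at (8.5, 3) is present, so the union is just that shape — 1 connected region; the cone at (0.5, 3) (r1=8→r2=6) has section circumradius 7.167 here — a regular 8-gon; Taking the first minus the rest: starting from the result so far, the cone at (0.5, 3) partially overlaps it — only the 61.75 mm² overlap (of its 145.30 mm²) is removed, clipping the outline — 1 connected region; (whole slice rotated 60° about Z — lengths, areas and connectivity unchanged). The outline is a single polygon with 10 vertices. Extrusion per mm of travel: 0.6 × 0.12 / (π × 1.425²) = 0.011286. Accumulating E over each segment gives final E = 0.6285.

G0 X-6.59 Y7.02 Z12.12
G1 X-4.20 Y8.86 E0.0340
G1 X1.24 Y8.14 E0.0960
G1 X4.58 Y3.79 E0.1579
G1 X4.18 Y0.80 E0.1919
G1 X9.09 Y4.57 E0.2618
G1 X9.95 Y11.08 E0.3359
G1 X5.95 Y16.30 E0.4101
G1 X-0.57 Y17.16 E0.4843
G1 X-5.79 Y13.16 E0.5586
G1 X-6.59 Y7.02 E0.6285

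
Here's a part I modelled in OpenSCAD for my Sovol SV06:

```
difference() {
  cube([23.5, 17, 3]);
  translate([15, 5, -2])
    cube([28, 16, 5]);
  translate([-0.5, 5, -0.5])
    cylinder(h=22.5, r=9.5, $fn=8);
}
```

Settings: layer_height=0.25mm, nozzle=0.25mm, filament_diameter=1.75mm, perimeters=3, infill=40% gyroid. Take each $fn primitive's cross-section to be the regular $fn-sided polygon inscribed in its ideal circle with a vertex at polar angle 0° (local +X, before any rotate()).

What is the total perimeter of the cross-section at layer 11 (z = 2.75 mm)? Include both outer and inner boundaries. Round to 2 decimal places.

79.19 mm

At z = 2.75 mm: the 23.5×17 cube contributes its full rectangle (perimeter 81.00 mm); the cube at (15, 5) is present — its section is the full 28×16 rectangle (perimeter 88.00 mm); the r=9.5 cylinder at (-0.5, 5) gives a regular 8-gon of circumradius 9.5 (constant along its height) (perimeter = 2·8·9.500·sin(180°/8) = 58.17 mm); Subtracting the remaining from the first: starting from the 23.5×17 cube, the 28×16 cube at (15, 5) partially overlaps it — only the 102.00 mm² overlap (of its 448.00 mm²) is removed, clipping the outline; the r=9.5 cylinder at (-0.5, 5) partially overlaps it — only the 98.94 mm² overlap (of its 255.27 mm²) is removed, clipping the outline — boundary = 79.19 mm. Overall, the cross-section is a single solid region. Total boundary length (outer) = 79.19 mm.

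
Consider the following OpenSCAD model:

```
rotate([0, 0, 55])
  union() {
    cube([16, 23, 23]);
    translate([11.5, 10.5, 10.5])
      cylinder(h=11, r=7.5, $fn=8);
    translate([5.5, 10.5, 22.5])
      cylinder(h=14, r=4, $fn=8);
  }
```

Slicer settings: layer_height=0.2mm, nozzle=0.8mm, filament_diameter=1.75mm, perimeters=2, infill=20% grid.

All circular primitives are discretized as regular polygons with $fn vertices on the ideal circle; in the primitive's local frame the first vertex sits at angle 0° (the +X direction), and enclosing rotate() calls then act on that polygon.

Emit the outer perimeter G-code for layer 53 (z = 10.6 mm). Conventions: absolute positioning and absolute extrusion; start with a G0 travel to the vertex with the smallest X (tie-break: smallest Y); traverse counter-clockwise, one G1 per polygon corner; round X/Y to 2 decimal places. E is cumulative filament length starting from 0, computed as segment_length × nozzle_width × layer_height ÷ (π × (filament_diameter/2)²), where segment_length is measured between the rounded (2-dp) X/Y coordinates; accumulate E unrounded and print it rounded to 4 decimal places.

G0 X-18.84 Y13.19 Z10.60
G1 X0.00 Y0.00 E1.5299
G1 X9.18 Y13.11 E2.5945
G1 X5.19 Y15.90 E2.9183
G1 X5.38 Y16.75 E2.9763
G1 X2.30 Y21.59 E3.3579
G1 X-3.31 Y22.83 E3.7401
G1 X-4.04 Y22.36 E3.7978
G1 X-9.66 Y26.30 E4.2544
G1 X-18.84 Y13.19 E5.3190

At z = 10.6 mm: the 16×23 cube contributes its full rectangle; the r=7.5 cylinder at (11.5, 10.5) contributes a regular 8-gon of circumradius 7.5; the cylinder at (5.5, 10.5) is absent (z outside [22.5, 36.5]); Merging all regions: the regions partially overlap (shared area 138.66 mm²), so overlapping operands fuse into one piece — 1 connected region; (rotated 55° about Z; rotation is an isometry so areas/perimeters/island counts are preserved). The outline is a single polygon with 9 vertices. Extrusion per mm of travel: 0.8 × 0.2 / (π × 0.875²) = 0.066520. Accumulating E over each segment gives final E = 5.3190.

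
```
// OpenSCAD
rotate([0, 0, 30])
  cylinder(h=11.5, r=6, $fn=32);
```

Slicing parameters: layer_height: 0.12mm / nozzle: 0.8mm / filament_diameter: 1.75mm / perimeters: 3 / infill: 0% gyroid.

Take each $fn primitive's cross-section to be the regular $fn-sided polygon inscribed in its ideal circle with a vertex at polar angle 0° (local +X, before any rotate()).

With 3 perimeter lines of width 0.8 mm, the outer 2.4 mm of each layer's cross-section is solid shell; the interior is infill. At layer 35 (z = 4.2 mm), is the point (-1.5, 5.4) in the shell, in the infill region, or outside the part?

shell

At z = 4.2 mm: the r=6 cylinder contributes a regular 32-gon of circumradius 6; (rotated 30° about Z; rotation is an isometry so areas/perimeters/island counts are preserved). Overall, the cross-section is a single solid region. Undo the 30° rotation: the query point maps to (1.401, 5.427) in the un-rotated model frame. The nearest boundary edge runs (2.30, 5.54)→(1.17, 5.88); distance from the point to it = 0.37 mm. The point is inside the cross-section, 0.37 mm from the nearest boundary — within the 2.4 mm shell band (3 × 0.8).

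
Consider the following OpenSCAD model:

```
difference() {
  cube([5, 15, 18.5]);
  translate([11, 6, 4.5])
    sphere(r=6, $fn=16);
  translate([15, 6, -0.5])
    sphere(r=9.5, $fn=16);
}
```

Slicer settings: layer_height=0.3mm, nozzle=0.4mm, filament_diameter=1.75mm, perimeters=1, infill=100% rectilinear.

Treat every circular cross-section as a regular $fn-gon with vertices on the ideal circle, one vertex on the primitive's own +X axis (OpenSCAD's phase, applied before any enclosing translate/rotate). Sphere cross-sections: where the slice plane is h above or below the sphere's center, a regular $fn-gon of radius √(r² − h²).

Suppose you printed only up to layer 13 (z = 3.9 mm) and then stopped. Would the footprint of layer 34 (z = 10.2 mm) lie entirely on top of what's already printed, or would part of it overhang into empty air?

entirely on top

Compare the two slices. At z = 3.9: the cube (footprint 5×15) is included at this height (area 75.00 mm²); the sphere at (11, 6): section is a regular 16-gon, circumradius = √(r²−h²) = √(6²−0.6²) = 5.970 (area = (16/2)·5.970²·sin(360°/16) = 109.11 mm²); the sphere at (15, 6): section is a regular 16-gon, circumradius = √(r²−h²) = √(9.5²−4.4²) = 8.420 (area = (16/2)·8.420²·sin(360°/16) = 217.03 mm²); Taking the first minus the rest: starting from the 5×15 cube (75.00 mm²), the r=6 sphere at (11, 6) misses the remaining region (no effect); the r=9.5 sphere at (15, 6) misses the remaining region (no effect) — area = 75.00 mm². At z = 10.2: the cube is present — its section is the full 5×15 rectangle (area 75.00 mm²); the r=6 sphere at (11, 6) contributes a regular 16-gon of circumradius √(6²−5.7²) = 1.873 (area = (16/2)·1.873²·sin(360°/16) = 10.75 mm²); the sphere at (15, 6) is not intersected at this z (|z−center|=10.700 > r=9.5); After the difference (first − rest): starting from the 5×15 cube (75.00 mm²), the r=6 sphere at (11, 6) misses the remaining region (no effect) — area = 75.00 mm². Checking containment: the cross-section at z = 10.2 is a subset of the cross-section at z = 3.9.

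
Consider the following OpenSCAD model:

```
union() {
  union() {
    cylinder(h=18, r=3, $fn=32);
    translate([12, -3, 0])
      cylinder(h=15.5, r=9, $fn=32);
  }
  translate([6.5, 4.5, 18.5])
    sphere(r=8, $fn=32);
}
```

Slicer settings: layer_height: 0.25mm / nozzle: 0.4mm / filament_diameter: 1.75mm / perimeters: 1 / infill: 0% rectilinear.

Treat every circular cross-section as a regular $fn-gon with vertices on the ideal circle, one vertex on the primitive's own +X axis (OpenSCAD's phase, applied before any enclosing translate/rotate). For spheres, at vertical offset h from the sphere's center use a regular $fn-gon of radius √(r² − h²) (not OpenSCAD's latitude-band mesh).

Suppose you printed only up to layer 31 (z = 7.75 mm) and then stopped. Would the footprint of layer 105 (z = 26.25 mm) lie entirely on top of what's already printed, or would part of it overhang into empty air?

part overhangs

Compare the two slices. At z = 7.75: the cylinder: section is a regular 32-gon, circumradius r=3 (area = (32/2)·3.000²·sin(360°/32) = 28.09 mm²); the r=9 cylinder at (12, -3) contributes a regular 32-gon of circumradius 9 (area = (32/2)·9.000²·sin(360°/32) = 252.84 mm²); Combining (union): the 2 present regions are separate (no shared area or edge), so areas and boundary lengths simply add and each stays a separate island — area = 280.93 mm²; the sphere at (6.5, 4.5) does not reach this height (|z−center|=10.750 > r=8); Combining (union): only the result so far is present, so the union is just that shape — area = 280.93 mm². At z = 26.25: the cylinder does not reach this height (z outside [0, 18]); the cylinder at (12, -3) does not reach this height (z outside [0, 15.5]); Taking the union: nothing is present at this height; the r=8 sphere at (6.5, 4.5) slices to a regular 32-gon of circumradius 1.984 (√(r²−h²) with h=7.75 from center) (area = (32/2)·1.984²·sin(360°/32) = 12.29 mm²); Combining (union): only the r=8 sphere at (6.5, 4.5) is present, so the union is just that shape — area = 12.29 mm². Checking containment: at z = 26.25 the cross-section extends beyond the z = 7.75 cross-section by about 7.71 mm².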